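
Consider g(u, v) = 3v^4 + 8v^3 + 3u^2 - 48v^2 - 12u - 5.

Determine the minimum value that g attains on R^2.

-529

g(u,v) separates as P(u) + Q(v) − 5, so its minimum is min P + min Q − 5.
P'(u) = 6u - 12 vanishes at u ∈ {2}; Q'(v) = 12v(v - 2)(v + 4) vanishes at v ∈ {-4, 0, 2}.
Local minima of P (where P''>0): P(2)=-12. Local minima of Q: Q(-4)=-512, Q(2)=-80.
So the global minimum of g is P(2) + Q(-4) − 5 = -12 − 512 − 5 = -529, attained at (2, -4).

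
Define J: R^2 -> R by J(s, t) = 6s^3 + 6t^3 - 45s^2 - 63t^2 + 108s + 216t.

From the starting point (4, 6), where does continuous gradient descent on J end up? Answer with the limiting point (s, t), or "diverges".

(3, 4)

J is separable, so gradient descent decouples: s follows -∂J/∂s, t follows -∂J/∂t.
∂J/∂s = 18(s - 3)(s - 2); at s=4 this is 36, so s decreases.
∂J/∂t = 18(t - 4)(t - 3); at t=6 this is 108, so t decreases.
s converges to its nearest critical value 3 (a local min of the s-part); t converges to 4. The iterate converges to (3, 4).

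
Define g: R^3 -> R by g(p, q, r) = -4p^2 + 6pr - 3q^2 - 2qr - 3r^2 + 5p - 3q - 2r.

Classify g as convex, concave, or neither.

concave

g is quadratic, so its Hessian is the constant matrix H = [[-8, 0, 6], [0, -6, -2], [6, -2, -6]].
Leading principal minors: -8, 48, -40.
Signs alternate −, +, − ⇒ H ≺ 0 ⇒ concave.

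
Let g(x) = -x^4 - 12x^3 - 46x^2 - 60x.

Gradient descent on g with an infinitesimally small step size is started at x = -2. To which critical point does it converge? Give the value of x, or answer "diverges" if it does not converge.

g'(x) = -4(x + 1)(x + 3)(x + 5), so g'(-2) = 12.
Gradient descent moves in the -g' direction, i.e. x is decreasing.
The nearest critical point in that direction is x = -3, where g'' = 16 > 0 (a local minimum). The iterate converges there.

-3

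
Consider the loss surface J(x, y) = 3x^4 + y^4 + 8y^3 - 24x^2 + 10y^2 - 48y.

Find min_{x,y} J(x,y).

-77

J(x,y) separates as P(x) + Q(y), so its minimum is min P + min Q.
P'(x) = 12x(x - 2)(x + 2) vanishes at x ∈ {-2, 0, 2}; Q'(y) = 4(y - 1)(y + 3)(y + 4) vanishes at y ∈ {-4, -3, 1}.
Local minima of P (where P''>0): P(-2)=-48, P(2)=-48. Local minima of Q: Q(-4)=96, Q(1)=-29.
So the global minimum of J is P(-2) + Q(1) = -48 − 29 = -77, attained at (-2, 1).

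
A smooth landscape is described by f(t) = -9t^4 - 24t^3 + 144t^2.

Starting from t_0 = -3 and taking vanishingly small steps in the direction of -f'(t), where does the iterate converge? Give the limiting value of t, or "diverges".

0

f'(t) = -36t(t - 2)(t + 4), so f'(-3) = -540.
Gradient descent moves in the -f' direction, i.e. t is increasing.
The nearest critical point in that direction is t = 0, where f'' = 288 > 0 (a local minimum). The iterate converges there.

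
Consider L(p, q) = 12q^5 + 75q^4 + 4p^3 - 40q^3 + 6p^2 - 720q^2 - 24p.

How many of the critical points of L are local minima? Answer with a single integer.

2

L separates as a function of p plus a function of q, so ∇L=0 decouples.
∂L/∂p = 12(p - 1)(p + 2) = 0 at p ∈ {-2, 1}; ∂L/∂q = 60q(q - 2)(q + 3)(q + 4) = 0 at q ∈ {-4, -3, 0, 2}.
The Hessian is diagonal: diag(L_pp, L_qq). Second derivatives: L_pp(-2)=-36, L_pp(1)=36; L_qq(-4)=-1440, L_qq(-3)=900, L_qq(0)=-1440, L_qq(2)=3600.
Local minima occur where both diagonal entries positive: (1, -3), (1, 2). Count: 2.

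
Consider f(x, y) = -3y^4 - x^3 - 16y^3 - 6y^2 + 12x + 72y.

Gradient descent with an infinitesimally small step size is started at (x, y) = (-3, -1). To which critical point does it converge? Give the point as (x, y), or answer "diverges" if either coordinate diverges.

(-2, -2)

f is separable, so gradient descent decouples: x follows -∂f/∂x, y follows -∂f/∂y.
∂f/∂x = -3(x - 2)(x + 2); at x=-3 this is -15, so x increases.
∂f/∂y = -12(y - 1)(y + 2)(y + 3); at y=-1 this is 48, so y decreases.
x converges to its nearest critical value -2 (a local min of the x-part); y converges to -2. The iterate converges to (-2, -2).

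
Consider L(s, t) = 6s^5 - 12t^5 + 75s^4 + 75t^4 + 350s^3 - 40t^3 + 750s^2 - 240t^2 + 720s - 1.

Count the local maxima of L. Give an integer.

4

L separates as a function of s plus a function of t, so ∇L=0 decouples.
∂L/∂s = 30(s + 1)(s + 2)(s + 3)(s + 4) = 0 at s ∈ {-4, -3, -2, -1}; ∂L/∂t = -60t(t - 4)(t - 2)(t + 1) = 0 at t ∈ {-1, 0, 2, 4}.
The Hessian is diagonal: diag(L_ss, L_tt). Second derivatives: L_ss(-4)=-180, L_ss(-3)=60, L_ss(-2)=-60, L_ss(-1)=180; L_tt(-1)=900, L_tt(0)=-480, L_tt(2)=720, L_tt(4)=-2400.
Local maxima occur where both diagonal entries negative: (-4, 0), (-4, 4), (-2, 0), (-2, 4). Count: 4.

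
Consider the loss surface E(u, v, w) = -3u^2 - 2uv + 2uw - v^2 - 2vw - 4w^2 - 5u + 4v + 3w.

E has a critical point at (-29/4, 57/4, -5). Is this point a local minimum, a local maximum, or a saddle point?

The Hessian is constant: H = [[-6, -2, 2], [-2, -2, -2], [2, -2, -8]].
Leading principal minors: Δ₁ = -6, Δ₂ = 8, Δ₃ = -16.
The minors alternate sign starting negative (−, +, −), so H is negative definite: a local maximum.

local maximum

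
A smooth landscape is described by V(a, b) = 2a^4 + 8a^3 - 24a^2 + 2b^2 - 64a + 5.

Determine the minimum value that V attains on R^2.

-123

V(a,b) separates as P(a) + Q(b) + 5, so its minimum is min P + min Q + 5.
P'(a) = 8(a - 2)(a + 1)(a + 4) vanishes at a ∈ {-4, -1, 2}; Q'(b) = 4b vanishes at b ∈ {0}.
Local minima of P (where P''>0): P(-4)=-128, P(2)=-128. Local minima of Q: Q(0)=0.
So the global minimum of V is P(-4) + Q(0) + 5 = -128 + 0 + 5 = -123, attained at (-4, 0).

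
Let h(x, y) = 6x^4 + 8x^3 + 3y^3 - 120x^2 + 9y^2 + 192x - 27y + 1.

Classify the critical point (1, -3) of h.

The mixed partial ∂²h/∂x∂y is 0, so the Hessian at any point is diag(h_xx, h_yy) = diag(24(3x^2 + 2x - 10), 18(y + 1)).
At (1, -3): H = diag(-120, -36).
Both eigenvalues are negative, so H is negative definite: a local maximum.

local maximum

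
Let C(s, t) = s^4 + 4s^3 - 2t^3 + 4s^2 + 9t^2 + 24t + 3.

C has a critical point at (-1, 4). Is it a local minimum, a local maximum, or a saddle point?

The mixed partial ∂²C/∂s∂t is 0, so the Hessian at any point is diag(C_ss, C_tt) = diag(4(3s^2 + 6s + 2), 6(-2t + 3)).
At (-1, 4): H = diag(-4, -30).
Both eigenvalues are negative, so H is negative definite: a local maximum.

local maximum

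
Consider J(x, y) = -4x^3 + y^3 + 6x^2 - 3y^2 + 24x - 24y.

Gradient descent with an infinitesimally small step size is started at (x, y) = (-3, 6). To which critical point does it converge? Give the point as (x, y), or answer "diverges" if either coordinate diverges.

J is separable, so gradient descent decouples: x follows -∂J/∂x, y follows -∂J/∂y.
∂J/∂x = -12(x - 2)(x + 1); at x=-3 this is -120, so x increases.
∂J/∂y = 3(y - 4)(y + 2); at y=6 this is 48, so y decreases.
x converges to its nearest critical value -1 (a local min of the x-part); y converges to 4. The iterate converges to (-1, 4).

(-1, 4)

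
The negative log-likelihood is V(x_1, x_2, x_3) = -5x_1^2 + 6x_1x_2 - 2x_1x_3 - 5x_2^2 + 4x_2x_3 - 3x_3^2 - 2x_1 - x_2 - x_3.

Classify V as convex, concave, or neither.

concave

V is quadratic, so its Hessian is the constant matrix H = [[-10, 6, -2], [6, -10, 4], [-2, 4, -6]].
Leading principal minors: -10, 64, -280.
Signs alternate −, +, − ⇒ H ≺ 0 ⇒ concave.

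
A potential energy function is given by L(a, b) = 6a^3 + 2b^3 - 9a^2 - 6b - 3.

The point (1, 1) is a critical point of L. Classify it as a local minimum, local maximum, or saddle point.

local minimum

The mixed partial ∂²L/∂a∂b is 0, so the Hessian at any point is diag(L_aa, L_bb) = diag(18(2a - 1), 12b).
At (1, 1): H = diag(18, 12).
Both eigenvalues are positive, so H is positive definite: a local minimum.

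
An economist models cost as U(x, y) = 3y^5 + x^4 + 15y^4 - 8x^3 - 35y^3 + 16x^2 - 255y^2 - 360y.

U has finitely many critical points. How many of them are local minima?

4

U separates as a function of x plus a function of y, so ∇U=0 decouples.
∂U/∂x = 4x(x - 4)(x - 2) = 0 at x ∈ {0, 2, 4}; ∂U/∂y = 15(y - 3)(y + 1)(y + 2)(y + 4) = 0 at y ∈ {-4, -2, -1, 3}.
The Hessian is diagonal: diag(U_xx, U_yy). Second derivatives: U_xx(0)=32, U_xx(2)=-16, U_xx(4)=32; U_yy(-4)=-630, U_yy(-2)=150, U_yy(-1)=-180, U_yy(3)=2100.
Local minima occur where both diagonal entries positive: (0, -2), (0, 3), (4, -2), (4, 3). Count: 4.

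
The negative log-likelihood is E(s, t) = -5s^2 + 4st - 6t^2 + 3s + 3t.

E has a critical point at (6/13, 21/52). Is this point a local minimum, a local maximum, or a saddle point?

The Hessian of E is constant: H = [[-10, 4], [4, -12]].
det(H) = (-10)·(-12) − 4² = 104.
det(H) > 0 and tr(H) = -22 < 0, so H is negative definite and the point is a local maximum.

local maximum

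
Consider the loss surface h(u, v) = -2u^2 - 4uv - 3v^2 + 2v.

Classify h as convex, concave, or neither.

h is quadratic, so its Hessian is the constant matrix H = [[-4, -4], [-4, -6]].
det(H) = 8, tr(H) = -10.
det(H) > 0 and tr(H) < 0, so H is negative definite everywhere: concave.

concave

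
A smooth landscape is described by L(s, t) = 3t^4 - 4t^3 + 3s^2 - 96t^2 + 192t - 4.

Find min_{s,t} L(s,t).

-1284

L(s,t) separates as P(s) + Q(t) − 4, so its minimum is min P + min Q − 4.
P'(s) = 6s vanishes at s ∈ {0}; Q'(t) = 12(t - 4)(t - 1)(t + 4) vanishes at t ∈ {-4, 1, 4}.
Local minima of P (where P''>0): P(0)=0. Local minima of Q: Q(-4)=-1280, Q(4)=-256.
So the global minimum of L is P(0) + Q(-4) − 4 = 0 − 1280 − 4 = -1284, attained at (0, -4).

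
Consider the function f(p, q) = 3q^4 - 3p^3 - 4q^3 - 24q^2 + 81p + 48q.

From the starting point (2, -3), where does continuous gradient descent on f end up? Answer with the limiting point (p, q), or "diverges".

f is separable, so gradient descent decouples: p follows -∂f/∂p, q follows -∂f/∂q.
∂f/∂p = -9(p - 3)(p + 3); at p=2 this is 45, so p decreases.
∂f/∂q = 12(q - 2)(q - 1)(q + 2); at q=-3 this is -240, so q increases.
p converges to its nearest critical value -3 (a local min of the p-part); q converges to -2. The iterate converges to (-3, -2).

(-3, -2)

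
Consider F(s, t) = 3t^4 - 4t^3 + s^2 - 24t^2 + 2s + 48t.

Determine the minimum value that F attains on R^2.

F(s,t) separates as P(s) + Q(t), so its minimum is min P + min Q.
P'(s) = 2s + 2 vanishes at s ∈ {-1}; Q'(t) = 12(t - 2)(t - 1)(t + 2) vanishes at t ∈ {-2, 1, 2}.
Local minima of P (where P''>0): P(-1)=-1. Local minima of Q: Q(-2)=-112, Q(2)=16.
So the global minimum of F is P(-1) + Q(-2) = -1 − 112 = -113, attained at (-1, -2).

-113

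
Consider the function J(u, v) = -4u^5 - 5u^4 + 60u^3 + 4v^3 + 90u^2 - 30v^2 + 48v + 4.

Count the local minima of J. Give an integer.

J separates as a function of u plus a function of v, so ∇J=0 decouples.
∂J/∂u = -20u(u - 3)(u + 1)(u + 3) = 0 at u ∈ {-3, -1, 0, 3}; ∂J/∂v = 12(v - 4)(v - 1) = 0 at v ∈ {1, 4}.
The Hessian is diagonal: diag(J_uu, J_vv). Second derivatives: J_uu(-3)=720, J_uu(-1)=-160, J_uu(0)=180, J_uu(3)=-1440; J_vv(1)=-36, J_vv(4)=36.
Local minima occur where both diagonal entries positive: (-3, 4), (0, 4). Count: 2.

2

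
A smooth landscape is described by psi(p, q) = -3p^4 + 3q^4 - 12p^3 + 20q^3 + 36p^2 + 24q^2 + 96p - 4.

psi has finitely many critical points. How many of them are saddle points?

5

psi separates as a function of p plus a function of q, so ∇psi=0 decouples.
∂psi/∂p = -12(p - 2)(p + 1)(p + 4) = 0 at p ∈ {-4, -1, 2}; ∂psi/∂q = 12q(q + 1)(q + 4) = 0 at q ∈ {-4, -1, 0}.
The Hessian is diagonal: diag(psi_pp, psi_qq). Second derivatives: psi_pp(-4)=-216, psi_pp(-1)=108, psi_pp(2)=-216; psi_qq(-4)=144, psi_qq(-1)=-36, psi_qq(0)=48.
Saddle points occur where the two diagonal entries have opposite signs: (-4, -4), (-4, 0), (-1, -1), (2, -4), (2, 0). Count: 5.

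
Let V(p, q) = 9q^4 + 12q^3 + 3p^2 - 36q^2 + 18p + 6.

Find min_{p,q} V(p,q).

V(p,q) separates as A(p) + B(q) + 6, so its minimum is min A + min B + 6.
A'(p) = 6p + 18 vanishes at p ∈ {-3}; B'(q) = 36q(q - 1)(q + 2) vanishes at q ∈ {-2, 0, 1}.
Local minima of A (where A''>0): A(-3)=-27. Local minima of B: B(-2)=-96, B(1)=-15.
So the global minimum of V is A(-3) + B(-2) + 6 = -27 − 96 + 6 = -117, attained at (-3, -2).

-117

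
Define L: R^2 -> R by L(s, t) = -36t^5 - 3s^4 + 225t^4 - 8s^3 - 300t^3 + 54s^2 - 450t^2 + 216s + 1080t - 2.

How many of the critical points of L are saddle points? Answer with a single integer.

L separates as a function of s plus a function of t, so ∇L=0 decouples.
∂L/∂s = -12(s - 3)(s + 2)(s + 3) = 0 at s ∈ {-3, -2, 3}; ∂L/∂t = -180(t - 3)(t - 2)(t - 1)(t + 1) = 0 at t ∈ {-1, 1, 2, 3}.
The Hessian is diagonal: diag(L_ss, L_tt). Second derivatives: L_ss(-3)=-72, L_ss(-2)=60, L_ss(3)=-360; L_tt(-1)=4320, L_tt(1)=-720, L_tt(2)=540, L_tt(3)=-1440.
Saddle points occur where the two diagonal entries have opposite signs: (-3, -1), (-3, 2), (-2, 1), (-2, 3), (3, -1), (3, 2). Count: 6.

6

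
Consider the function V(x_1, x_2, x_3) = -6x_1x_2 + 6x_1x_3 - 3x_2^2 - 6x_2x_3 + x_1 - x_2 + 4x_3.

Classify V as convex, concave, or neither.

V is quadratic, so its Hessian is the constant matrix H = [[0, -6, 6], [-6, -6, -6], [6, -6, 0]].
Leading principal minors: 0, -36, 648.
Neither pattern holds ⇒ H is indefinite ⇒ neither convex nor concave.

neither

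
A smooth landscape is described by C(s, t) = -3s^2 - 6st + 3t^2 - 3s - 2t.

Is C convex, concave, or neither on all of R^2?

neither

C is quadratic, so its Hessian is the constant matrix H = [[-6, -6], [-6, 6]].
det(H) = -72, tr(H) = 0.
det(H) < 0, so H is indefinite: neither convex nor concave.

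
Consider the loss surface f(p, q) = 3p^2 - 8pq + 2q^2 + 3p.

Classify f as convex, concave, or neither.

f is quadratic, so its Hessian is the constant matrix H = [[6, -8], [-8, 4]].
det(H) = -40, tr(H) = 10.
det(H) < 0, so H is indefinite: neither convex nor concave.

neither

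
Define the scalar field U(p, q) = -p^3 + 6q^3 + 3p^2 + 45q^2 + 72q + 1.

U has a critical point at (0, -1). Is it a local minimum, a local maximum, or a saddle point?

local minimum

The mixed partial ∂²U/∂p∂q is 0, so the Hessian at any point is diag(U_pp, U_qq) = diag(6(-p + 1), 18(2q + 5)).
At (0, -1): H = diag(6, 54).
Both eigenvalues are positive, so H is positive definite: a local minimum.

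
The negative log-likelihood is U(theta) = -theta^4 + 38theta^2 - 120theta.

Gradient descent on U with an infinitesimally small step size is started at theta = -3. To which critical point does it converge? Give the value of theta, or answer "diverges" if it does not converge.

2

U'(theta) = -4(theta - 3)(theta - 2)(theta + 5), so U'(-3) = -240.
Gradient descent moves in the -U' direction, i.e. theta is increasing.
The nearest critical point in that direction is theta = 2, where U'' = 28 > 0 (a local minimum). The iterate converges there.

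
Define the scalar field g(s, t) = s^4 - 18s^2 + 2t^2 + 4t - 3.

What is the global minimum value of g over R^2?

-86

g(s,t) separates as P(s) + Q(t) − 3, so its minimum is min P + min Q − 3.
P'(s) = 4s(s - 3)(s + 3) vanishes at s ∈ {-3, 0, 3}; Q'(t) = 4(t + 1) vanishes at t ∈ {-1}.
Local minima of P (where P''>0): P(-3)=-81, P(3)=-81. Local minima of Q: Q(-1)=-2.
So the global minimum of g is P(-3) + Q(-1) − 3 = -81 − 2 − 3 = -86, attained at (-3, -1).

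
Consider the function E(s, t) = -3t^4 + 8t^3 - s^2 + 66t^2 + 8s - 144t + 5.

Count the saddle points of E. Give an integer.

E separates as a function of s plus a function of t, so ∇E=0 decouples.
∂E/∂s = -2(s - 4) = 0 at s ∈ {4}; ∂E/∂t = -12(t - 4)(t - 1)(t + 3) = 0 at t ∈ {-3, 1, 4}.
The Hessian is diagonal: diag(E_ss, E_tt). Second derivatives: E_ss(4)=-2; E_tt(-3)=-336, E_tt(1)=144, E_tt(4)=-252.
Saddle points occur where the two diagonal entries have opposite signs: (4, 1). Count: 1.

1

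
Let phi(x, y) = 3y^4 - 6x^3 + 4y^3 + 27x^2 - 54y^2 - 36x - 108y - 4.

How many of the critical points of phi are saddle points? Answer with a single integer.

3

phi separates as a function of x plus a function of y, so ∇phi=0 decouples.
∂phi/∂x = -18(x - 2)(x - 1) = 0 at x ∈ {1, 2}; ∂phi/∂y = 12(y - 3)(y + 1)(y + 3) = 0 at y ∈ {-3, -1, 3}.
The Hessian is diagonal: diag(phi_xx, phi_yy). Second derivatives: phi_xx(1)=18, phi_xx(2)=-18; phi_yy(-3)=144, phi_yy(-1)=-96, phi_yy(3)=288.
Saddle points occur where the two diagonal entries have opposite signs: (1, -1), (2, -3), (2, 3). Count: 3.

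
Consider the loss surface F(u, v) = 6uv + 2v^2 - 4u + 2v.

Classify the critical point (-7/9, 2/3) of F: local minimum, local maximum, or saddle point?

saddle point

The Hessian of F is constant: H = [[0, 6], [6, 4]].
det(H) = 0·4 − 6² = -36.
Since det(H) < 0, H is indefinite and the critical point is a saddle point.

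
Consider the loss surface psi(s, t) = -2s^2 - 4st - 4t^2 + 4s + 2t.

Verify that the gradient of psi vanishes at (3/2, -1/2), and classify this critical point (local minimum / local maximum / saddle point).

local maximum

∇psi = (-4s - 4t + 4, -4s - 8t + 2); substituting (3/2, -1/2) gives ∇psi = (0, 0), so (3/2, -1/2) is indeed a critical point.
The Hessian of psi is constant: H = [[-4, -4], [-4, -8]].
det(H) = (-4)·(-8) − (-4)² = 16.
det(H) > 0 and tr(H) = -12 < 0, so H is negative definite and the point is a local maximum.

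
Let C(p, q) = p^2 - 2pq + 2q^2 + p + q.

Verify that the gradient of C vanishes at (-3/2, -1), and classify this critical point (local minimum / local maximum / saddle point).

local minimum

∇C = (2p - 2q + 1, -2p + 4q + 1); substituting (-3/2, -1) gives ∇C = (0, 0), so (-3/2, -1) is indeed a critical point.
The Hessian of C is constant: H = [[2, -2], [-2, 4]].
det(H) = 2·4 − (-2)² = 4.
det(H) > 0 and tr(H) = 6 > 0, so H is positive definite and the point is a local minimum.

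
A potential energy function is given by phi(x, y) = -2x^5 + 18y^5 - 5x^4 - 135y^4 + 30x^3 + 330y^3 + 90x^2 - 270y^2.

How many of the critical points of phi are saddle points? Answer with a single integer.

8

phi separates as a function of x plus a function of y, so ∇phi=0 decouples.
∂phi/∂x = -10x(x - 3)(x + 2)(x + 3) = 0 at x ∈ {-3, -2, 0, 3}; ∂phi/∂y = 90y(y - 3)(y - 2)(y - 1) = 0 at y ∈ {0, 1, 2, 3}.
The Hessian is diagonal: diag(phi_xx, phi_yy). Second derivatives: phi_xx(-3)=180, phi_xx(-2)=-100, phi_xx(0)=180, phi_xx(3)=-900; phi_yy(0)=-540, phi_yy(1)=180, phi_yy(2)=-180, phi_yy(3)=540.
Saddle points occur where the two diagonal entries have opposite signs: (-3, 0), (-3, 2), (-2, 1), (-2, 3), (0, 0), (0, 2), (3, 1), (3, 3). Count: 8.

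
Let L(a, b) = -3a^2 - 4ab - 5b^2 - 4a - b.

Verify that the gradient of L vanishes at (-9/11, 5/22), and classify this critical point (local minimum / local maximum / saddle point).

local maximum

∇L = (-6a - 4b - 4, -4a - 10b - 1); substituting (-9/11, 5/22) gives ∇L = (0, 0), so (-9/11, 5/22) is indeed a critical point.
The Hessian of L is constant: H = [[-6, -4], [-4, -10]].
det(H) = (-6)·(-10) − (-4)² = 44.
det(H) > 0 and tr(H) = -16 < 0, so H is negative definite and the point is a local maximum.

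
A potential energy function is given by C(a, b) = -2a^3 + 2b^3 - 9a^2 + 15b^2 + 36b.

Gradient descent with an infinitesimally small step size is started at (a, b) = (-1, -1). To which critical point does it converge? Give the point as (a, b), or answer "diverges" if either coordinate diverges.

C is separable, so gradient descent decouples: a follows -∂C/∂a, b follows -∂C/∂b.
∂C/∂a = -6a(a + 3); at a=-1 this is 12, so a decreases.
∂C/∂b = 6(b + 2)(b + 3); at b=-1 this is 12, so b decreases.
a converges to its nearest critical value -3 (a local min of the a-part); b converges to -2. The iterate converges to (-3, -2).

(-3, -2)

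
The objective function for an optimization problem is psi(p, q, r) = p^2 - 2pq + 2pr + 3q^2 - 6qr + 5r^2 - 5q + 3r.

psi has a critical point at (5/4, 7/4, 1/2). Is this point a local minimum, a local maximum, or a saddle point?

local minimum

The Hessian is constant: H = [[2, -2, 2], [-2, 6, -6], [2, -6, 10]].
Leading principal minors: Δ₁ = 2, Δ₂ = 8, Δ₃ = 32.
All leading minors are positive, so H is positive definite: a local minimum.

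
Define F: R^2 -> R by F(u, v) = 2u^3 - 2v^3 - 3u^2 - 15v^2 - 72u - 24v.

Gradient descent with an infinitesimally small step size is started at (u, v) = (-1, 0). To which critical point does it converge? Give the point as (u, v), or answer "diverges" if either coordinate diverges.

diverges

F is separable, so gradient descent decouples: u follows -∂F/∂u, v follows -∂F/∂v.
∂F/∂u = 6(u - 4)(u + 3); at u=-1 this is -60, so u increases.
∂F/∂v = -6(v + 1)(v + 4); at v=0 this is -24, so v increases.
The v-coordinate has no critical point in that direction and runs off to infinity.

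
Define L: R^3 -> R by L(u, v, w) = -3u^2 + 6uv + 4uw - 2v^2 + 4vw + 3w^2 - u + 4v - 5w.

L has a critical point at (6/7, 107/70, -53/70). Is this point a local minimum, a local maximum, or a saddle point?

saddle point

The Hessian is constant: H = [[-6, 6, 4], [6, -4, 4], [4, 4, 6]].
Leading principal minors: Δ₁ = -6, Δ₂ = -12, Δ₃ = 280.
The minors fit neither the all-positive nor the alternating-sign pattern, so H is indefinite: a saddle point.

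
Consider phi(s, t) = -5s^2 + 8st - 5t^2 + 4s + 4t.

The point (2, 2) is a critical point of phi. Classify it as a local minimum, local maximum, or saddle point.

The Hessian of phi is constant: H = [[-10, 8], [8, -10]].
det(H) = (-10)·(-10) − 8² = 36.
det(H) > 0 and tr(H) = -20 < 0, so H is negative definite and the point is a local maximum.

local maximum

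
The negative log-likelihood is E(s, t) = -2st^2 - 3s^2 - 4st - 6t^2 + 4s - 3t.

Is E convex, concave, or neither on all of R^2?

neither

The term -2st^2 is cubic, so the Hessian is not constant.
∂²E/∂t² = -4s - 12, which takes both signs as s varies (negative for sufficiently large s). A diagonal entry of the Hessian changing sign means the Hessian is neither positive- nor negative-semidefinite on all of R^2.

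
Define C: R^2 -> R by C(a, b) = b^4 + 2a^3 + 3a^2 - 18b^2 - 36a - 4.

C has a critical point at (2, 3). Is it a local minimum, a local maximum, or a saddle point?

The mixed partial ∂²C/∂a∂b is 0, so the Hessian at any point is diag(C_aa, C_bb) = diag(6(2a + 1), 12(b^2 - 3)).
At (2, 3): H = diag(30, 72).
Both eigenvalues are positive, so H is positive definite: a local minimum.

local minimum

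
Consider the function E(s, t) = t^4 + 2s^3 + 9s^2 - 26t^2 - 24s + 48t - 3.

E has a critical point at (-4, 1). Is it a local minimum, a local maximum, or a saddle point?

local maximum

The mixed partial ∂²E/∂s∂t is 0, so the Hessian at any point is diag(E_ss, E_tt) = diag(6(2s + 3), 4(3t^2 - 13)).
At (-4, 1): H = diag(-30, -40).
Both eigenvalues are negative, so H is negative definite: a local maximum.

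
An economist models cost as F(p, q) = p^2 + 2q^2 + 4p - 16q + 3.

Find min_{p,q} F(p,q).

-33

F(p,q) separates as A(p) + B(q) + 3, so its minimum is min A + min B + 3.
A'(p) = 2p + 4 vanishes at p ∈ {-2}; B'(q) = 4q - 16 vanishes at q ∈ {4}.
Local minima of A (where A''>0): A(-2)=-4. Local minima of B: B(4)=-32.
So the global minimum of F is A(-2) + B(4) + 3 = -4 − 32 + 3 = -33, attained at (-2, 4).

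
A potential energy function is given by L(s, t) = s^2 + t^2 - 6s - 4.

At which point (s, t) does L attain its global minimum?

(3, 0)

L(s,t) separates as P(s) + Q(t) − 4, so its minimum is min P + min Q − 4.
P'(s) = 2s - 6 vanishes at s ∈ {3}; Q'(t) = 2t vanishes at t ∈ {0}.
Local minima of P (where P''>0): P(3)=-9. Local minima of Q: Q(0)=0.
So the global minimum of L is P(3) + Q(0) − 4 = -9 + 0 − 4 = -13, attained at (3, 0).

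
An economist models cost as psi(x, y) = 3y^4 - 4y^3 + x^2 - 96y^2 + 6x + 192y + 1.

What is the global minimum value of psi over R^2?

-1288

psi(x,y) separates as P(x) + Q(y) + 1, so its minimum is min P + min Q + 1.
P'(x) = 2x + 6 vanishes at x ∈ {-3}; Q'(y) = 12(y - 4)(y - 1)(y + 4) vanishes at y ∈ {-4, 1, 4}.
Local minima of P (where P''>0): P(-3)=-9. Local minima of Q: Q(-4)=-1280, Q(4)=-256.
So the global minimum of psi is P(-3) + Q(-4) + 1 = -9 − 1280 + 1 = -1288, attained at (-3, -4).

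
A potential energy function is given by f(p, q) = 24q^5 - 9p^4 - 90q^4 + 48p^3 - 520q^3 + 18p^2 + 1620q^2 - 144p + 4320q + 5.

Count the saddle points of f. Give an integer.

f separates as a function of p plus a function of q, so ∇f=0 decouples.
∂f/∂p = -36(p - 4)(p - 1)(p + 1) = 0 at p ∈ {-1, 1, 4}; ∂f/∂q = 120(q - 4)(q - 3)(q + 1)(q + 3) = 0 at q ∈ {-3, -1, 3, 4}.
The Hessian is diagonal: diag(f_pp, f_qq). Second derivatives: f_pp(-1)=-360, f_pp(1)=216, f_pp(4)=-540; f_qq(-3)=-10080, f_qq(-1)=4800, f_qq(3)=-2880, f_qq(4)=4200.
Saddle points occur where the two diagonal entries have opposite signs: (-1, -1), (-1, 4), (1, -3), (1, 3), (4, -1), (4, 4). Count: 6.

6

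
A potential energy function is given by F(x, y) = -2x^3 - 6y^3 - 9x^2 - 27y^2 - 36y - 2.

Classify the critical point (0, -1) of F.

The mixed partial ∂²F/∂x∂y is 0, so the Hessian at any point is diag(F_xx, F_yy) = diag(-6(2x + 3), -18(2y + 3)).
At (0, -1): H = diag(-18, -18).
Both eigenvalues are negative, so H is negative definite: a local maximum.

local maximum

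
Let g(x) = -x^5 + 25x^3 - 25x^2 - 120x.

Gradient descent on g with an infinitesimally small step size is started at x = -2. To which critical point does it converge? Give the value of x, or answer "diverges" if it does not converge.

-4

g'(x) = -5(x - 3)(x - 2)(x + 1)(x + 4), so g'(-2) = 200.
Gradient descent moves in the -g' direction, i.e. x is decreasing.
The nearest critical point in that direction is x = -4, where g'' = 630 > 0 (a local minimum). The iterate converges there.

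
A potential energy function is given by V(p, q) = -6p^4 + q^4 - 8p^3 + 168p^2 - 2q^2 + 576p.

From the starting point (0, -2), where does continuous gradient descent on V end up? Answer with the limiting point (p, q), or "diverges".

V is separable, so gradient descent decouples: p follows -∂V/∂p, q follows -∂V/∂q.
∂V/∂p = -24(p - 4)(p + 2)(p + 3); at p=0 this is 576, so p decreases.
∂V/∂q = 4q(q - 1)(q + 1); at q=-2 this is -24, so q increases.
p converges to its nearest critical value -2 (a local min of the p-part); q converges to -1. The iterate converges to (-2, -1).

(-2, -1)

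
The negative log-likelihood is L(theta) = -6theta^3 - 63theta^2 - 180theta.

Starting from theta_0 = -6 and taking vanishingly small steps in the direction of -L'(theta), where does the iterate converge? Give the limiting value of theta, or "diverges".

L'(theta) = -18(theta + 2)(theta + 5), so L'(-6) = -72.
Gradient descent moves in the -L' direction, i.e. theta is increasing.
The nearest critical point in that direction is theta = -5, where L'' = 54 > 0 (a local minimum). The iterate converges there.

-5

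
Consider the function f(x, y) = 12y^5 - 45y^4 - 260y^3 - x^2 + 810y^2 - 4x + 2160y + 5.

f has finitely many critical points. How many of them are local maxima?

2

f separates as a function of x plus a function of y, so ∇f=0 decouples.
∂f/∂x = -2(x + 2) = 0 at x ∈ {-2}; ∂f/∂y = 60(y - 4)(y - 3)(y + 1)(y + 3) = 0 at y ∈ {-3, -1, 3, 4}.
The Hessian is diagonal: diag(f_xx, f_yy). Second derivatives: f_xx(-2)=-2; f_yy(-3)=-5040, f_yy(-1)=2400, f_yy(3)=-1440, f_yy(4)=2100.
Local maxima occur where both diagonal entries negative: (-2, -3), (-2, 3). Count: 2.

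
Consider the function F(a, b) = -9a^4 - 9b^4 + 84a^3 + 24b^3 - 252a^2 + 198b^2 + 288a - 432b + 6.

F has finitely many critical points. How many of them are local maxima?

4

F separates as a function of a plus a function of b, so ∇F=0 decouples.
∂F/∂a = -36(a - 4)(a - 2)(a - 1) = 0 at a ∈ {1, 2, 4}; ∂F/∂b = -36(b - 4)(b - 1)(b + 3) = 0 at b ∈ {-3, 1, 4}.
The Hessian is diagonal: diag(F_aa, F_bb). Second derivatives: F_aa(1)=-108, F_aa(2)=72, F_aa(4)=-216; F_bb(-3)=-1008, F_bb(1)=432, F_bb(4)=-756.
Local maxima occur where both diagonal entries negative: (1, -3), (1, 4), (4, -3), (4, 4). Count: 4.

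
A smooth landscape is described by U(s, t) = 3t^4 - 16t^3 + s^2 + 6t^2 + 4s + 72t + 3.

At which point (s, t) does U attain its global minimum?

(-2, -1)

U(s,t) separates as P(s) + Q(t) + 3, so its minimum is min P + min Q + 3.
P'(s) = 2s + 4 vanishes at s ∈ {-2}; Q'(t) = 12(t - 3)(t - 2)(t + 1) vanishes at t ∈ {-1, 2, 3}.
Local minima of P (where P''>0): P(-2)=-4. Local minima of Q: Q(-1)=-47, Q(3)=81.
So the global minimum of U is P(-2) + Q(-1) + 3 = -4 − 47 + 3 = -48, attained at (-2, -1).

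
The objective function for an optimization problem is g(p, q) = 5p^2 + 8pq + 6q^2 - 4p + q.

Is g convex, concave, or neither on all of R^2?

g is quadratic, so its Hessian is the constant matrix H = [[10, 8], [8, 12]].
det(H) = 56, tr(H) = 22.
det(H) > 0 and tr(H) > 0, so H is positive definite everywhere: convex.

convex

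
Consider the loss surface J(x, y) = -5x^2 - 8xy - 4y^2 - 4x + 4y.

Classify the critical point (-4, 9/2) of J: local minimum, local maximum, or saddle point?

local maximum

The Hessian of J is constant: H = [[-10, -8], [-8, -8]].
det(H) = (-10)·(-8) − (-8)² = 16.
det(H) > 0 and tr(H) = -18 < 0, so H is negative definite and the point is a local maximum.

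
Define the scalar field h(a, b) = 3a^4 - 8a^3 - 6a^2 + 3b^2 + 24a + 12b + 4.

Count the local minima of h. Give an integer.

2

h separates as a function of a plus a function of b, so ∇h=0 decouples.
∂h/∂a = 12(a - 2)(a - 1)(a + 1) = 0 at a ∈ {-1, 1, 2}; ∂h/∂b = 6(b + 2) = 0 at b ∈ {-2}.
The Hessian is diagonal: diag(h_aa, h_bb). Second derivatives: h_aa(-1)=72, h_aa(1)=-24, h_aa(2)=36; h_bb(-2)=6.
Local minima occur where both diagonal entries positive: (-1, -2), (2, -2). Count: 2.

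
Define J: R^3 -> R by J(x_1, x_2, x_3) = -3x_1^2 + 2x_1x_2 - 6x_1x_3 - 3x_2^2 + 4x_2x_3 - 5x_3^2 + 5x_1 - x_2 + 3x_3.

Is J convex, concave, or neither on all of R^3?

J is quadratic, so its Hessian is the constant matrix H = [[-6, 2, -6], [2, -6, 4], [-6, 4, -10]].
Leading principal minors: -6, 32, -104.
Signs alternate −, +, − ⇒ H ≺ 0 ⇒ concave.

concave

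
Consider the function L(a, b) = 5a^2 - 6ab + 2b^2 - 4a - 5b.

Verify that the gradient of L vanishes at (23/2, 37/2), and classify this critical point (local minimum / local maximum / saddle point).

∇L = (10a - 6b - 4, -6a + 4b - 5); substituting (23/2, 37/2) gives ∇L = (0, 0), so (23/2, 37/2) is indeed a critical point.
The Hessian of L is constant: H = [[10, -6], [-6, 4]].
det(H) = 10·4 − (-6)² = 4.
det(H) > 0 and tr(H) = 14 > 0, so H is positive definite and the point is a local minimum.

local minimum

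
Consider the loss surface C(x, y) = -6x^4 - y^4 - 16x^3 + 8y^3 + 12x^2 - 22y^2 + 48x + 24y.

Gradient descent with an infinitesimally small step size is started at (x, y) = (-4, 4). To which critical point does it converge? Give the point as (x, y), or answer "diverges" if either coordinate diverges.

C is separable, so gradient descent decouples: x follows -∂C/∂x, y follows -∂C/∂y.
∂C/∂x = -24(x - 1)(x + 1)(x + 2); at x=-4 this is 720, so x decreases.
∂C/∂y = -4(y - 3)(y - 2)(y - 1); at y=4 this is -24, so y increases.
The x-coordinate has no critical point in that direction and runs off to infinity.

diverges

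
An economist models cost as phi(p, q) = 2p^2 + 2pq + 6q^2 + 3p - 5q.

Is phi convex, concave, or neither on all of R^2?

phi is quadratic, so its Hessian is the constant matrix H = [[4, 2], [2, 12]].
det(H) = 44, tr(H) = 16.
det(H) > 0 and tr(H) > 0, so H is positive definite everywhere: convex.

convex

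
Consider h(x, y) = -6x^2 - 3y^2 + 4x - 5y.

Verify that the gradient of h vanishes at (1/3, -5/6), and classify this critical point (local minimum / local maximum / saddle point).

∇h = (-12x + 4, -6y - 5); substituting (1/3, -5/6) gives ∇h = (0, 0), so (1/3, -5/6) is indeed a critical point.
The Hessian of h is constant: H = [[-12, 0], [0, -6]].
det(H) = (-12)·(-6) − 0² = 72.
det(H) > 0 and tr(H) = -18 < 0, so H is negative definite and the point is a local maximum.

local maximum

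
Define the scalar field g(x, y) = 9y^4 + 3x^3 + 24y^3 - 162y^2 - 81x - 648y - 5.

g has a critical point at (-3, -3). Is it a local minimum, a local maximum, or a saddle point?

The mixed partial ∂²g/∂x∂y is 0, so the Hessian at any point is diag(g_xx, g_yy) = diag(18x, 36(3y^2 + 4y - 9)).
At (-3, -3): H = diag(-54, 216).
The eigenvalues have opposite signs, so H is indefinite: a saddle point.

saddle point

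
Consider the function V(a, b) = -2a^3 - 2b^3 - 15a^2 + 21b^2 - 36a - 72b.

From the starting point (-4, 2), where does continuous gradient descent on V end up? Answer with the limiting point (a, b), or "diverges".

V is separable, so gradient descent decouples: a follows -∂V/∂a, b follows -∂V/∂b.
∂V/∂a = -6(a + 2)(a + 3); at a=-4 this is -12, so a increases.
∂V/∂b = -6(b - 4)(b - 3); at b=2 this is -12, so b increases.
a converges to its nearest critical value -3 (a local min of the a-part); b converges to 3. The iterate converges to (-3, 3).

(-3, 3)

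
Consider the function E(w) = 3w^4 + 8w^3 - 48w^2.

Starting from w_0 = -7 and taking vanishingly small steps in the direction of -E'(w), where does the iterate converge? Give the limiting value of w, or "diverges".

E'(w) = 12w(w - 2)(w + 4), so E'(-7) = -2268.
Gradient descent moves in the -E' direction, i.e. w is increasing.
The nearest critical point in that direction is w = -4, where E'' = 288 > 0 (a local minimum). The iterate converges there.

-4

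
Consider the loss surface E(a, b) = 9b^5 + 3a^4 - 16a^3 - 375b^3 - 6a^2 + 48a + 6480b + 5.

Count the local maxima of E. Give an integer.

2

E separates as a function of a plus a function of b, so ∇E=0 decouples.
∂E/∂a = 12(a - 4)(a - 1)(a + 1) = 0 at a ∈ {-1, 1, 4}; ∂E/∂b = 45(b - 4)(b - 3)(b + 3)(b + 4) = 0 at b ∈ {-4, -3, 3, 4}.
The Hessian is diagonal: diag(E_aa, E_bb). Second derivatives: E_aa(-1)=120, E_aa(1)=-72, E_aa(4)=180; E_bb(-4)=-2520, E_bb(-3)=1890, E_bb(3)=-1890, E_bb(4)=2520.
Local maxima occur where both diagonal entries negative: (1, -4), (1, 3). Count: 2.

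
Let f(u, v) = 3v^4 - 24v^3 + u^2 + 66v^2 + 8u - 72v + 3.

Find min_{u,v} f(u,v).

-40

f(u,v) separates as P(u) + Q(v) + 3, so its minimum is min P + min Q + 3.
P'(u) = 2u + 8 vanishes at u ∈ {-4}; Q'(v) = 12(v - 3)(v - 2)(v - 1) vanishes at v ∈ {1, 2, 3}.
Local minima of P (where P''>0): P(-4)=-16. Local minima of Q: Q(1)=-27, Q(3)=-27.
So the global minimum of f is P(-4) + Q(1) + 3 = -16 − 27 + 3 = -40, attained at (-4, 1).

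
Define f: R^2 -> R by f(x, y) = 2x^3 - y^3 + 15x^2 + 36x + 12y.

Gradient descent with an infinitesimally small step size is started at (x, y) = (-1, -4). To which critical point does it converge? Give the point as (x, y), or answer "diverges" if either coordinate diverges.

f is separable, so gradient descent decouples: x follows -∂f/∂x, y follows -∂f/∂y.
∂f/∂x = 6(x + 2)(x + 3); at x=-1 this is 12, so x decreases.
∂f/∂y = -3(y - 2)(y + 2); at y=-4 this is -36, so y increases.
x converges to its nearest critical value -2 (a local min of the x-part); y converges to -2. The iterate converges to (-2, -2).

(-2, -2)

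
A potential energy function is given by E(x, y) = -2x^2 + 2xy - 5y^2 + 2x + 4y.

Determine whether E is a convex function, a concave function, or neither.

E is quadratic, so its Hessian is the constant matrix H = [[-4, 2], [2, -10]].
det(H) = 36, tr(H) = -14.
det(H) > 0 and tr(H) < 0, so H is negative definite everywhere: concave.

concave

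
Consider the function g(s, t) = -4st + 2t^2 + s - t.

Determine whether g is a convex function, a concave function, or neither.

g is quadratic, so its Hessian is the constant matrix H = [[0, -4], [-4, 4]].
det(H) = -16, tr(H) = 4.
det(H) < 0, so H is indefinite: neither convex nor concave.

neither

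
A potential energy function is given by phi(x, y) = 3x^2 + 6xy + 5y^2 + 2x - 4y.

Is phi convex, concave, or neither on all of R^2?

convex

phi is quadratic, so its Hessian is the constant matrix H = [[6, 6], [6, 10]].
det(H) = 24, tr(H) = 16.
det(H) > 0 and tr(H) > 0, so H is positive definite everywhere: convex.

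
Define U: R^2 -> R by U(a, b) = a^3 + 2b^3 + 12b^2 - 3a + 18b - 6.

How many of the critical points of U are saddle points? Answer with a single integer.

2

U separates as a function of a plus a function of b, so ∇U=0 decouples.
∂U/∂a = 3(a - 1)(a + 1) = 0 at a ∈ {-1, 1}; ∂U/∂b = 6(b + 1)(b + 3) = 0 at b ∈ {-3, -1}.
The Hessian is diagonal: diag(U_aa, U_bb). Second derivatives: U_aa(-1)=-6, U_aa(1)=6; U_bb(-3)=-12, U_bb(-1)=12.
Saddle points occur where the two diagonal entries have opposite signs: (-1, -1), (1, -3). Count: 2.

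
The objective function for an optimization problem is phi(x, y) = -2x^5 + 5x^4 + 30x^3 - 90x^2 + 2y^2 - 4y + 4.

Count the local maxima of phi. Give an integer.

phi separates as a function of x plus a function of y, so ∇phi=0 decouples.
∂phi/∂x = -10x(x - 3)(x - 2)(x + 3) = 0 at x ∈ {-3, 0, 2, 3}; ∂phi/∂y = 4(y - 1) = 0 at y ∈ {1}.
The Hessian is diagonal: diag(phi_xx, phi_yy). Second derivatives: phi_xx(-3)=900, phi_xx(0)=-180, phi_xx(2)=100, phi_xx(3)=-180; phi_yy(1)=4.
Local maxima occur where both diagonal entries negative: none. Count: 0.

0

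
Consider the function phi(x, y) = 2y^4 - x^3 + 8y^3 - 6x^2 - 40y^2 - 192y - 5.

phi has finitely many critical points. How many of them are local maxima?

phi separates as a function of x plus a function of y, so ∇phi=0 decouples.
∂phi/∂x = -3x(x + 4) = 0 at x ∈ {-4, 0}; ∂phi/∂y = 8(y - 3)(y + 2)(y + 4) = 0 at y ∈ {-4, -2, 3}.
The Hessian is diagonal: diag(phi_xx, phi_yy). Second derivatives: phi_xx(-4)=12, phi_xx(0)=-12; phi_yy(-4)=112, phi_yy(-2)=-80, phi_yy(3)=280.
Local maxima occur where both diagonal entries negative: (0, -2). Count: 1.

1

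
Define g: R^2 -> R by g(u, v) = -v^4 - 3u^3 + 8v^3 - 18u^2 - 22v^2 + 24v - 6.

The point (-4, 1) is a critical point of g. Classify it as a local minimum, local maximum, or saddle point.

The mixed partial ∂²g/∂u∂v is 0, so the Hessian at any point is diag(g_uu, g_vv) = diag(-18(u + 2), 4(-3v^2 + 12v - 11)).
At (-4, 1): H = diag(36, -8).
The eigenvalues have opposite signs, so H is indefinite: a saddle point.

saddle point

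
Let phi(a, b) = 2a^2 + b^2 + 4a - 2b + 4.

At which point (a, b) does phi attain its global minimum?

phi(a,b) separates as P(a) + Q(b) + 4, so its minimum is min P + min Q + 4.
P'(a) = 4a + 4 vanishes at a ∈ {-1}; Q'(b) = 2b - 2 vanishes at b ∈ {1}.
Local minima of P (where P''>0): P(-1)=-2. Local minima of Q: Q(1)=-1.
So the global minimum of phi is P(-1) + Q(1) + 4 = -2 − 1 + 4 = 1, attained at (-1, 1).

(-1, 1)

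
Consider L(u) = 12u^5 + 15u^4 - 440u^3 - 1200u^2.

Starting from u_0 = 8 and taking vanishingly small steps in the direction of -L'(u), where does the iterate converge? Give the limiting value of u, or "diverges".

5

L'(u) = 60u(u - 5)(u + 2)(u + 4), so L'(8) = 172800.
Gradient descent moves in the -L' direction, i.e. u is decreasing.
The nearest critical point in that direction is u = 5, where L'' = 18900 > 0 (a local minimum). The iterate converges there.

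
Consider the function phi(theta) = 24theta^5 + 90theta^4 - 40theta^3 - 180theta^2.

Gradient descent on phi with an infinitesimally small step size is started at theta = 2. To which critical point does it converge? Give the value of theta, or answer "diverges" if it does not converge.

1

phi'(theta) = 120theta(theta - 1)(theta + 1)(theta + 3), so phi'(2) = 3600.
Gradient descent moves in the -phi' direction, i.e. theta is decreasing.
The nearest critical point in that direction is theta = 1, where phi'' = 960 > 0 (a local minimum). The iterate converges there.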